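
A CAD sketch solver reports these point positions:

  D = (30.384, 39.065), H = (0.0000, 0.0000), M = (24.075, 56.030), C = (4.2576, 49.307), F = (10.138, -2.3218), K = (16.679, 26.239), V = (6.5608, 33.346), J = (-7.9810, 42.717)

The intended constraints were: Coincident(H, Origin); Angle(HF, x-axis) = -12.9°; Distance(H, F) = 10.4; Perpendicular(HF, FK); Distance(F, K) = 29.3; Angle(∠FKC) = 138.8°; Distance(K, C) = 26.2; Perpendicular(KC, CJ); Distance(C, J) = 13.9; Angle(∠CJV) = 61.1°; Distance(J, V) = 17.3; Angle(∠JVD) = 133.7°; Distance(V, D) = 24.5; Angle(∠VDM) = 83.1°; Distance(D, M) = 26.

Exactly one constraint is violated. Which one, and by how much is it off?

Distance(D, M) = 26 — off by 7.90.

H = (0.00, 0.00) ✓; HF at -12.90° ✓; |HF| = 10.40 ✓; ∠(HF, FK) = 90.00° ✓; |FK| = 29.30 ✓; ∠FKC = 138.8° ✓; |KC| = 26.20 ✓; ∠(KC, CJ) = 90.00° ✓; |CJ| = 13.90 ✓; ∠CJV = 61.10° ✓; |JV| = 17.30 ✓; ∠JVD = 133.7° ✓; |VD| = 24.50 ✓; ∠VDM = 83.10° ✓; |DM| = 18.10 ✗.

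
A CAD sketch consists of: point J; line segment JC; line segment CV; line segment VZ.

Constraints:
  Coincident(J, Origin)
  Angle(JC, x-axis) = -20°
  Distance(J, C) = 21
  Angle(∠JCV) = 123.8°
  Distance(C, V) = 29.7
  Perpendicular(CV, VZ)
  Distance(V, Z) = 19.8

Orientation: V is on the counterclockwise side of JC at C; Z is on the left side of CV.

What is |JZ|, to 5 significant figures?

41.449

J is at the origin; JC runs at -20.0° with length 21.0, so C = 21.0·(cos -20.0°, sin -20.0°) = (19.734, -7.1824). ∠JCV = 123.8°, so CV runs at -20.0° + (180° − 123.8°) = 36.200° from the x-axis; with |CV| = 29.7, V = C + 29.7·(cos 36.200°, sin 36.200°) = (43.700, 10.359). The perpendicularity gives VZ at right angles to CV; with |VZ| = 19.8 on the left of CV, Z = V + 19.8·(-0.59061, 0.80696) = (32.006, 26.336). Then |JZ| = |Z − J| = 41.449.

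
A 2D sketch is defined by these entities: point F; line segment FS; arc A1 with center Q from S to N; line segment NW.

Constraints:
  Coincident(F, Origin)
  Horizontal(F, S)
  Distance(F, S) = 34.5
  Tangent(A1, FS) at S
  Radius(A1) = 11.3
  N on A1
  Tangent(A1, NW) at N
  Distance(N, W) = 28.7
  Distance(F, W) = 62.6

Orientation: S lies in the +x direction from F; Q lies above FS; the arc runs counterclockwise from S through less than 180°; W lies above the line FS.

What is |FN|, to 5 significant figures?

46.727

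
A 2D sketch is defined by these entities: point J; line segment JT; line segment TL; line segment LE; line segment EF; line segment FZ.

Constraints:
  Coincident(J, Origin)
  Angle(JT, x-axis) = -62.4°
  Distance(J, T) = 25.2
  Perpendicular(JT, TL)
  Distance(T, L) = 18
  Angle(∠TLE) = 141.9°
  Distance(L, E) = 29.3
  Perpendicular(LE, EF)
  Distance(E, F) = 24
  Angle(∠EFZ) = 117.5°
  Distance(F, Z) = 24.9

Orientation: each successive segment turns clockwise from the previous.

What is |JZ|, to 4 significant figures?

7.401

LE ⟂ EF, so EF runs at 79.50°; with |EF| = 24.0, F = (-28.71, -1.734). ∠EFZ = 117.5° gives FZ at 17.00° from the x-axis; with |FZ| = 24.9, Z = (-4.900, 5.546). Then |JZ| = |Z − J| = 7.401.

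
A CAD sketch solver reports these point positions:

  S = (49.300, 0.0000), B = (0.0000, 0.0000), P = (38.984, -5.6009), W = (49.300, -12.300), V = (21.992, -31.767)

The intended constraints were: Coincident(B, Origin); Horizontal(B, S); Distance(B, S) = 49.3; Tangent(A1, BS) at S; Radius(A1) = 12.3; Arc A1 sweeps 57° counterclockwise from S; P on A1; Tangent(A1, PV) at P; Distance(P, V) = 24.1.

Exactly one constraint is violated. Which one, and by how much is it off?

Distance(P, V) = 24.1 — off by 7.10.

B = (0.00, 0.00) ✓; B.y = 0.00, S.y = 0.00 ✓; |BS| = 49.30 ✓; ∠(WS, SB) = 90.00° ✓; |WS| = 12.30 ✓; bearing(W→P) − bearing(W→S) = 57.00° ✓; |WP| = 12.30 ✓; ∠(WP, PV) = 90.00° ✓; |PV| = 31.20 ✗.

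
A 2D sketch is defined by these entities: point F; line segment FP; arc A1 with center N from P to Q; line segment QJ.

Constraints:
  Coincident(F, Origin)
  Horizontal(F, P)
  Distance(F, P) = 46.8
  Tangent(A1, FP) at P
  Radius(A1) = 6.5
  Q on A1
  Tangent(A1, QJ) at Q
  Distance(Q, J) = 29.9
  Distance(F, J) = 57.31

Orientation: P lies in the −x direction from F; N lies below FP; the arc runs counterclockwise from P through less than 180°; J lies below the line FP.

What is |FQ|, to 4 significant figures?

53.66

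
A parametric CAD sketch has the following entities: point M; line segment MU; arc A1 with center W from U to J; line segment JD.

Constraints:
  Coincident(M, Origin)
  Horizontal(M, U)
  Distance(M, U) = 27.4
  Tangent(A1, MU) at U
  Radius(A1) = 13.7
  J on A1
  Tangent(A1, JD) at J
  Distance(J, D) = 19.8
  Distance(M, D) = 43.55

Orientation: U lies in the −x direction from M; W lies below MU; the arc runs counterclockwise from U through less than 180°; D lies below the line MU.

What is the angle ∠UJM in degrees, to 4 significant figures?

35.53°

Checks: |MU| = 27.40 ✓; |WJ| = 13.70 ✓; ∠(WJ, JD) = 90.00° ✓; |JD| = 19.80 ✓; |MD| = 43.55 ✓.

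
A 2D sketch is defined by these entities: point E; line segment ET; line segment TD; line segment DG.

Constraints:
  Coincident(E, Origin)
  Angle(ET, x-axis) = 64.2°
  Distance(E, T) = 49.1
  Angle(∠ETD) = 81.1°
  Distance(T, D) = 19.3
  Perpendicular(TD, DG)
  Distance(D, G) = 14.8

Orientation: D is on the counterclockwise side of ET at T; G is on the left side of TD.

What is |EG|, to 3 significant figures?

35.7

E is at the origin; ET runs at 64.2° with length 49.1, so T = 49.1·(cos 64.2°, sin 64.2°) = (21.4, 44.2). ∠ETD = 81.1°, so TD runs at 64.2° + (180° − 81.1°) = 163° from the x-axis; with |TD| = 19.3, D = T + 19.3·(cos 163°, sin 163°) = (2.90, 49.8). The perpendicularity gives DG at right angles to TD; with |DG| = 14.8 on the left of TD, G = D + 14.8·(-0.291, -0.957) = (-1.40, 35.7). Then |EG| = |G − E| = 35.7.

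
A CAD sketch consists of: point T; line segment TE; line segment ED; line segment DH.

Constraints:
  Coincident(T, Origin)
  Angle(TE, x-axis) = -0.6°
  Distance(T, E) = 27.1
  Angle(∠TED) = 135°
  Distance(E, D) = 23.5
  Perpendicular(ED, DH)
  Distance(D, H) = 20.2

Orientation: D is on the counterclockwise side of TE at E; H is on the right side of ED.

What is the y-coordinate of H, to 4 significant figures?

1.726

∠TED = 135.0°, so ED runs at -0.6° + (180° − 135.0°) = 44.40° from the x-axis; with |ED| = 23.5, D = E + 23.5·(cos 44.40°, sin 44.40°) = (43.89, 16.16). The perpendicularity gives DH at right angles to ED; with |DH| = 20.2 on the right of ED, H = D + 20.2·(0.6997, -0.7145) = (58.02, 1.726). So H.y = 1.726.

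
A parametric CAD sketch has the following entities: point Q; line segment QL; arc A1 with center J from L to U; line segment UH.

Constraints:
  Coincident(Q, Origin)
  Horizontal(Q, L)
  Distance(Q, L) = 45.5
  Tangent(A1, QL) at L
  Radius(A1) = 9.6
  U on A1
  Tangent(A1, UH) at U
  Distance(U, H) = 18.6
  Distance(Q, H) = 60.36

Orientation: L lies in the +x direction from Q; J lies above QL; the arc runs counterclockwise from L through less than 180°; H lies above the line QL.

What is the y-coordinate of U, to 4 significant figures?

10.74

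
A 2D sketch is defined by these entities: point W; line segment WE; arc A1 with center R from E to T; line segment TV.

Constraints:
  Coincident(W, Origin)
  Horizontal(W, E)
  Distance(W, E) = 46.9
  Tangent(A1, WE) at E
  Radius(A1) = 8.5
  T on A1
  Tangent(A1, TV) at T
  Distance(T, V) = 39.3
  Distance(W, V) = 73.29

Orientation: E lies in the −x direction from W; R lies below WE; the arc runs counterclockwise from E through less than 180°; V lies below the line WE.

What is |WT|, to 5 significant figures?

56.042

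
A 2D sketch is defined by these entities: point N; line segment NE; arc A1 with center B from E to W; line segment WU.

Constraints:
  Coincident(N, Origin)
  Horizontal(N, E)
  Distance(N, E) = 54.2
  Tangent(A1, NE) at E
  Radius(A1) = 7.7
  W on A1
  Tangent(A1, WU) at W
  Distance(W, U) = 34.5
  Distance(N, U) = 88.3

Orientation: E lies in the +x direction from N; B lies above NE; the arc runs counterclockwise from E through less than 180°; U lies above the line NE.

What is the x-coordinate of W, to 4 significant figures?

59.56

Checks: |BW| = 7.700 ✓; ∠(BW, WU) = 90.00° ✓; |WU| = 34.50 ✓; |NU| = 88.30 ✓.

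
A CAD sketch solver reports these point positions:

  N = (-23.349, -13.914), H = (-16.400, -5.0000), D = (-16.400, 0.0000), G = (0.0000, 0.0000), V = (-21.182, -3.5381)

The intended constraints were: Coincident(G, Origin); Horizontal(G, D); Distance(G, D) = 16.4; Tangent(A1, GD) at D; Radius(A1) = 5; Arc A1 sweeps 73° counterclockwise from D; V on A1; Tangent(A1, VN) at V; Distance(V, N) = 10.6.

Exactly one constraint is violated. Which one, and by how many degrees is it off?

Tangent(A1, VN) at V — off by 5.20°.

G = (0.00, 0.00) ✓; G.y = 0.00, D.y = 0.00 ✓; |GD| = 16.40 ✓; ∠(HD, DG) = 90.00° ✓; |HD| = 5.000 ✓; bearing(H→V) − bearing(H→D) = 73.00° ✓; |HV| = 5.000 ✓; ∠(HV, VN) = 84.80° ✗; |VN| = 10.60 ✓.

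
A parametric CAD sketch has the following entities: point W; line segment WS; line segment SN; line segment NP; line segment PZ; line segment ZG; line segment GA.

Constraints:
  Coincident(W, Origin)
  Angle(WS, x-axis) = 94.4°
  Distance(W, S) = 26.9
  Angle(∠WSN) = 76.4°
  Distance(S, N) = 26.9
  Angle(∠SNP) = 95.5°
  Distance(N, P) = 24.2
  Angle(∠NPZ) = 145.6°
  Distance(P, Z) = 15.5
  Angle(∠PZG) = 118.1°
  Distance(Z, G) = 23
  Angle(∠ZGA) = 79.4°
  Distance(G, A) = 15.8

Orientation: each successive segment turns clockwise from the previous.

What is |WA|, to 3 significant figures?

6.20

W is at the origin; WS runs at 94.4° with length 26.9, so S = (-2.06, 26.8). ∠WSN = 76.4° gives SN at -9.20° from the x-axis; with |SN| = 26.9, N = (24.5, 22.5). ∠SNP = 95.5° gives NP at -93.7° from the x-axis; with |NP| = 24.2, P = (22.9, -1.63). ∠NPZ = 145.6° gives PZ at -128° from the x-axis; with |PZ| = 15.5, Z = (13.4, -13.8). ∠PZG = 118.1° gives ZG at 170° from the x-axis; with |ZG| = 23.0, G = (-9.29, -9.83). ∠ZGA = 79.4° gives GA at 69.4° from the x-axis; with |GA| = 15.8, A = (-3.73, 4.96). Then |WA| = |A − W| = 6.20.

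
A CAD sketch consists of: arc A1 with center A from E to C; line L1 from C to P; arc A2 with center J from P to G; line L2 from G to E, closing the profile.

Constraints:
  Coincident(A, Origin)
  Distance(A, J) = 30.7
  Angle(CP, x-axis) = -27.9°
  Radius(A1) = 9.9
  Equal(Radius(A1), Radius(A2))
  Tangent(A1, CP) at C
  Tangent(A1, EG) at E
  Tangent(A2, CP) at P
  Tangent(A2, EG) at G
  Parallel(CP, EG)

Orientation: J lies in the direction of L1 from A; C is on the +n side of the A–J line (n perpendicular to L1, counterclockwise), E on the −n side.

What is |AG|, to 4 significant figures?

32.26

The slot axis is L1's direction at -27.9°, so u = (cos -27.9°, sin -27.9°) = (0.8838, -0.4679) and n = (−sin -27.9°, cos -27.9°) = (0.4679, 0.8838). A is at the origin and J lies 30.7 along u from A, so J = 30.7·u = (27.13, -14.37). Tangency of A1 to both parallel lines with radius 9.9 puts C and E at A ± 9.9·n: C = (4.633, 8.749), E = (-4.633, -8.749). Equal radii place P and G the same way about J: P = J + 9.9·n = (31.76, -5.616), G = J − 9.9·n = (22.50, -23.11). Then |AG| = |G − A| = 32.26.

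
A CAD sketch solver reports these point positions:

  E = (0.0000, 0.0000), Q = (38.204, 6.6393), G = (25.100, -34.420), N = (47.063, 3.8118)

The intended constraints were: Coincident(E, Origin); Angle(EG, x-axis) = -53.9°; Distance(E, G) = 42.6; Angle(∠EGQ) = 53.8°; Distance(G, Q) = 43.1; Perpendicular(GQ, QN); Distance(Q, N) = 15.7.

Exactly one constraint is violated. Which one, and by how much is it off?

Distance(Q, N) = 15.7 — off by 6.40.

E = (0.00, 0.00) ✓; EG at -53.90° ✓; |EG| = 42.60 ✓; ∠EGQ = 53.80° ✓; |GQ| = 43.10 ✓; ∠(GQ, QN) = 90.00° ✓; |QN| = 9.299 ✗.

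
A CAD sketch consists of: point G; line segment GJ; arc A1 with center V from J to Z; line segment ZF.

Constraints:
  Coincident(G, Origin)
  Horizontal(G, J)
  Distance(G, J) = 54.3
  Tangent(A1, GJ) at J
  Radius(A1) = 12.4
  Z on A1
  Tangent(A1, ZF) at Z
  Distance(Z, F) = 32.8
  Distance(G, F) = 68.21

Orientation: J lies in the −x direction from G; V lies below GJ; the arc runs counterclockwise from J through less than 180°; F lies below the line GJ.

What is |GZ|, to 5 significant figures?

67.704

Checks: |VZ| = 12.40 ✓; ∠(VZ, ZF) = 90.00° ✓; |ZF| = 32.80 ✓; |GF| = 68.21 ✓.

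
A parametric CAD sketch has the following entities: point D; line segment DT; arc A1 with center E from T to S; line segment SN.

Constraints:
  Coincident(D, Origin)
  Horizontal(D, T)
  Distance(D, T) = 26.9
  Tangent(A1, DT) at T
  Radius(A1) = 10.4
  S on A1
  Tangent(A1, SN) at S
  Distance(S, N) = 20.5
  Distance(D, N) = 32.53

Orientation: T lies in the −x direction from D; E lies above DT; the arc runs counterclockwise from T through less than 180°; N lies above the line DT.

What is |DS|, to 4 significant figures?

18.90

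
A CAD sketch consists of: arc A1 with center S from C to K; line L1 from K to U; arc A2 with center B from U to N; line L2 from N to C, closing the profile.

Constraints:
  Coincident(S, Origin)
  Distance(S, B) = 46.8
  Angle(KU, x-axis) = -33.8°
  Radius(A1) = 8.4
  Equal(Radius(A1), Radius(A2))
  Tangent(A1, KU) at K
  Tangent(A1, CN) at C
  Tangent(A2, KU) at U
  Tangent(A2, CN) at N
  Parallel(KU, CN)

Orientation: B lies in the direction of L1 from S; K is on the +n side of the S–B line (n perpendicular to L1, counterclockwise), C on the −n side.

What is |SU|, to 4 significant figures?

47.55

Tangency of A1 to both parallel lines with radius 8.4 puts K and C at S ± 8.4·n: K = (4.673, 6.980), C = (-4.673, -6.980). Equal radii place U and N the same way about B: U = B + 8.4·n = (43.56, -19.05), N = B − 8.4·n = (34.22, -33.01). Then |SU| = |U − S| = 47.55.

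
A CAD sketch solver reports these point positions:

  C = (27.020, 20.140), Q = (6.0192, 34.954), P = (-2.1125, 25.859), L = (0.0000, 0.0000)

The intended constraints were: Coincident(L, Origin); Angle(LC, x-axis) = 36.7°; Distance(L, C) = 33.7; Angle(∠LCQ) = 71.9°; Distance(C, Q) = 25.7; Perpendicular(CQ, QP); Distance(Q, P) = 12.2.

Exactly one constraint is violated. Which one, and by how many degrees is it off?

Perpendicular(CQ, QP) — off by 6.60°.

L = (0.00, 0.00) ✓; LC at 36.70° ✓; |LC| = 33.70 ✓; ∠LCQ = 71.90° ✓; |CQ| = 25.70 ✓; ∠(CQ, QP) = 83.40° ✗; |QP| = 12.20 ✓.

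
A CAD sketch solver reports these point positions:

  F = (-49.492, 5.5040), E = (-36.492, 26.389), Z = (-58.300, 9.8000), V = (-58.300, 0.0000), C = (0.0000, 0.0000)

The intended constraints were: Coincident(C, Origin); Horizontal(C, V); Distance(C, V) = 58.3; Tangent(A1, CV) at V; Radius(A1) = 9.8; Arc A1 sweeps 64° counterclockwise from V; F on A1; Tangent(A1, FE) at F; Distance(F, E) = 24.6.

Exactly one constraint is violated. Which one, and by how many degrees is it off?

Tangent(A1, FE) at F — off by 5.90°.

C = (0.00, 0.00) ✓; C.y = 0.00, V.y = 0.00 ✓; |CV| = 58.30 ✓; ∠(ZV, VC) = 90.00° ✓; |ZV| = 9.800 ✓; bearing(Z→F) − bearing(Z→V) = 64.00° ✓; |ZF| = 9.800 ✓; ∠(ZF, FE) = 95.90° ✗; |FE| = 24.60 ✓.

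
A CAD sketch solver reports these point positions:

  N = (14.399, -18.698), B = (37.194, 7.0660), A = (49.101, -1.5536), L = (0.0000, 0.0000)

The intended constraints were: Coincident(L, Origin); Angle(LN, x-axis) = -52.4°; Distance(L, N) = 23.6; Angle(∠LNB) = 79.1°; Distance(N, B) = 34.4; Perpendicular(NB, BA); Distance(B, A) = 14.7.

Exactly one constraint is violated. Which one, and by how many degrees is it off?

Perpendicular(NB, BA) — off by 5.60°.

L = (0.00, 0.00) ✓; LN at -52.40° ✓; |LN| = 23.60 ✓; ∠LNB = 79.10° ✓; |NB| = 34.40 ✓; ∠(NB, BA) = 84.40° ✗; |BA| = 14.70 ✓.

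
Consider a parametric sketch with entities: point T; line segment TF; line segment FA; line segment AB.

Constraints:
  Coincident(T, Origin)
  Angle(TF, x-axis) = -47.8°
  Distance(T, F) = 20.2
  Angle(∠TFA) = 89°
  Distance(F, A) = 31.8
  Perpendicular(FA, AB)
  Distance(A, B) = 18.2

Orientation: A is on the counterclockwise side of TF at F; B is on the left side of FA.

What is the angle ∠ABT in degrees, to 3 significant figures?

93.6°

T is at the origin; TF runs at -47.8° with length 20.2, so F = 20.2·(cos -47.8°, sin -47.8°) = (13.6, -15.0). ∠TFA = 89.0°, so FA runs at -47.8° + (180° − 89.0°) = 43.2° from the x-axis; with |FA| = 31.8, A = F + 31.8·(cos 43.2°, sin 43.2°) = (36.7, 6.80). FA ⟂ AB; with |AB| = 18.2 on the left of FA, B = A + 18.2·(-0.685, 0.729) = (24.3, 20.1). Then cos ∠ABT = BA·BT / (|BA||BT|), giving 93.6°.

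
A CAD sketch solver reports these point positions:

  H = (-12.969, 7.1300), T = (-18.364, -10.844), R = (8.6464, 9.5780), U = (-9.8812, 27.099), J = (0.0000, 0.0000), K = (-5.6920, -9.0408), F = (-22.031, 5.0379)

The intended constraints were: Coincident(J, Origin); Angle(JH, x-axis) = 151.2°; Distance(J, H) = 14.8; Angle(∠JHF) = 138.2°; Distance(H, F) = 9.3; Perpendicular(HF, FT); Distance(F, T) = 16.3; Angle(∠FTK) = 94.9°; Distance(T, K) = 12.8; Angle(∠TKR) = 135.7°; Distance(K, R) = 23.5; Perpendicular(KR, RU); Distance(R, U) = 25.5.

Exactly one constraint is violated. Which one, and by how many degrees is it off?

Perpendicular(KR, RU) — off by 5.80°.

J = (0.00, 0.00) ✓; JH at 151.2° ✓; |JH| = 14.80 ✓; ∠JHF = 138.2° ✓; |HF| = 9.300 ✓; ∠(HF, FT) = 90.00° ✓; |FT| = 16.30 ✓; ∠FTK = 94.90° ✓; |TK| = 12.80 ✓; ∠TKR = 135.7° ✓; |KR| = 23.50 ✓; ∠(KR, RU) = 84.20° ✗; |RU| = 25.50 ✓.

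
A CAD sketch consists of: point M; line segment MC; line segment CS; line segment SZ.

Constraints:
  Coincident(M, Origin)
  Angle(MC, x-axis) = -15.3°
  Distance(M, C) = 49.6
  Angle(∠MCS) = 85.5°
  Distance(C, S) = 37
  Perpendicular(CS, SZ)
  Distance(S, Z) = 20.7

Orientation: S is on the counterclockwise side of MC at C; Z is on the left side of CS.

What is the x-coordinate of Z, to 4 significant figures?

34.44

M is at the origin; MC runs at -15.3° with length 49.6, so C = 49.6·(cos -15.3°, sin -15.3°) = (47.84, -13.09). ∠MCS = 85.5°, so CS runs at -15.3° + (180° − 85.5°) = 79.20° from the x-axis; with |CS| = 37.0, S = C + 37.0·(cos 79.20°, sin 79.20°) = (54.78, 23.26). The perpendicularity gives SZ at right angles to CS; with |SZ| = 20.7 on the left of CS, Z = S + 20.7·(-0.9823, 0.1874) = (34.44, 27.14). So Z.x = 34.44.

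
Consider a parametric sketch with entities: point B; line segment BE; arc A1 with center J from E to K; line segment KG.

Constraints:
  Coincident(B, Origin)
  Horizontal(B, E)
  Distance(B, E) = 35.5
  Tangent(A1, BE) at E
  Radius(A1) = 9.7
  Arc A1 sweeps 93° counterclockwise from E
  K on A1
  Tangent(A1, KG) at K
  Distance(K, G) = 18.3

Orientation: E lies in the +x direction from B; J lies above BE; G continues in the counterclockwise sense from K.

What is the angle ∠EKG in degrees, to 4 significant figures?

133.5°

B is at the origin; BE is horizontal with |BE| = 35.5 and E on the +x side, so E = (35.50, 0.000). Since A1 is tangent to BE there, JE ⟂ BE, so J = E + (0, 9.7) = (35.50, 9.700). On A1, E sits at bearing -90° from J; a 93° counterclockwise sweep puts K at bearing 3°, so K = J + 9.7·(cos 3°, sin 3°) = (45.19, 10.21). Since A1 is tangent to KG there, JK ⟂ KG, so KG runs along (−sin 3°, cos 3°); with |KG| = 18.3, G = (44.23, 28.48). Then cos ∠EKG = KE·KG / (|KE||KG|), giving 133.5°.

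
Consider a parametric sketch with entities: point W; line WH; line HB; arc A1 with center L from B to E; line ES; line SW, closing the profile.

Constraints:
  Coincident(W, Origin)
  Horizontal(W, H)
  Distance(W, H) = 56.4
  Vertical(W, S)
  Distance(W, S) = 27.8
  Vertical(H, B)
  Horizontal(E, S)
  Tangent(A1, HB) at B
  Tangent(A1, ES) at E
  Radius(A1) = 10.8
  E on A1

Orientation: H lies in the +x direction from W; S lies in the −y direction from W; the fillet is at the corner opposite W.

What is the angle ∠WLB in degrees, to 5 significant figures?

159.55°

W is at the origin; W and H share the same y with |WH| = 56.4 and H on the +x side, so H = (56.400, 0.0000). WS is vertical with |WS| = 27.8 and S on the −y side, so S = (0.0000, -27.800). The virtual corner opposite W is at (56.400, -27.800). The tangent condition forces LB to be normal to HB and since A1 is tangent to ES there, LE ⟂ ES, with radius 10.8, so the center L sits 10.8 in from both sides at L = (45.600, -17.000). That places the tangent points at B = (56.400, -17.000) on HB and E = (45.600, -27.800) on ES. Then cos ∠WLB = LW·LB / (|LW||LB|), giving 159.55°.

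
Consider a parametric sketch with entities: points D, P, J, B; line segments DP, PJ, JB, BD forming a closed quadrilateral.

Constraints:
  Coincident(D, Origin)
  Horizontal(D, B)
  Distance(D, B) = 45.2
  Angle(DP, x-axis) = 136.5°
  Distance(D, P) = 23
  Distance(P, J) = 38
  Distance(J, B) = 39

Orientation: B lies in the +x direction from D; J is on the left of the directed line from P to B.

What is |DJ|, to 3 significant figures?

34.6

D is at the origin; D and B share the same y with |DB| = 45.2 and B in +x, so B = (45.2, 0). DP runs at 136.5° with |DP| = 23.0, so P = (-16.7, 15.8). J is determined by |PJ| = 38.0 and |JB| = 39.0 together: it lies at the intersection of circle(P, 38.0) and circle(B, 39.0). With |PB| = 63.9, the foot of the radical line on PB is 31.3 from P and the perpendicular offset is √(38.0² − 31.3²) = 21.5. Taking the left-of-PB solution: J = (19.0, 28.9).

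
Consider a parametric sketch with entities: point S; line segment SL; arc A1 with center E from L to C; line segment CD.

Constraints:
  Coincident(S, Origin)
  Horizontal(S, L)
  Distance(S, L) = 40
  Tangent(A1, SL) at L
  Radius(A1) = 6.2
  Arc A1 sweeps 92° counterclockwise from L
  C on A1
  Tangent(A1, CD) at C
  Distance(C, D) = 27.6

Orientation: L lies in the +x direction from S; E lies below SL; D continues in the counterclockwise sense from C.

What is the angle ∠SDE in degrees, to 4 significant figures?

56.30°

On A1, L sits at bearing 90° from E; a 92° counterclockwise sweep puts C at bearing 182°, so C = E + 6.2·(cos 182°, sin 182°) = (33.80, -6.416). Tangency of A1 to CD means the radius EC is perpendicular to CD, so CD runs along (−sin 182°, cos 182°); with |CD| = 27.6, D = (34.77, -34.00). Then cos ∠SDE = DS·DE / (|DS||DE|), giving 56.30°.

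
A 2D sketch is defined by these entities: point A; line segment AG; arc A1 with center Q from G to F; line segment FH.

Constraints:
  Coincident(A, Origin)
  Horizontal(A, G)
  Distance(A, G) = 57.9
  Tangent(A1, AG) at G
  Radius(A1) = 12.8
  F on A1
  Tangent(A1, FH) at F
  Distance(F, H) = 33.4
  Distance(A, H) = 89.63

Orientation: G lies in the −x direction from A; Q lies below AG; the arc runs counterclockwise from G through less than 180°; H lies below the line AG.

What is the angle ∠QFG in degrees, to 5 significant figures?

53.160°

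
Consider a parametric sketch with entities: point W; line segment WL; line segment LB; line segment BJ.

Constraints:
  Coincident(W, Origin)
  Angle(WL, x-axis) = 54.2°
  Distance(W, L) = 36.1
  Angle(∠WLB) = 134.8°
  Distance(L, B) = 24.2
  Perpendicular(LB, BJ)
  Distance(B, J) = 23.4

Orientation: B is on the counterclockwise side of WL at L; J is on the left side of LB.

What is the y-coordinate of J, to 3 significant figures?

49.3

∠WLB = 134.8°, so LB runs at 54.2° + (180° − 134.8°) = 99.4° from the x-axis; with |LB| = 24.2, B = L + 24.2·(cos 99.4°, sin 99.4°) = (17.2, 53.2). The perpendicularity gives BJ at right angles to LB; with |BJ| = 23.4 on the left of LB, J = B + 23.4·(-0.987, -0.163) = (-5.92, 49.3). So J.y = 49.3.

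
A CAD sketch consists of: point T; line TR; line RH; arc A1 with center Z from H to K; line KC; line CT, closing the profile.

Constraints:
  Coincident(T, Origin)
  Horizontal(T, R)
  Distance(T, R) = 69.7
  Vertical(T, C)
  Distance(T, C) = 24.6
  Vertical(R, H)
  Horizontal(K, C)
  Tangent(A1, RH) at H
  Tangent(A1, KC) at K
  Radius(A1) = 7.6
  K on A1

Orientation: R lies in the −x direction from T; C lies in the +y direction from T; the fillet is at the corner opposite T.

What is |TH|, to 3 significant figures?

71.7

T is at the origin; TR is horizontal with |TR| = 69.7 and R on the −x side, so R = (-69.7, 0.00). TC is vertical with |TC| = 24.6 and C on the +y side, so C = (0.00, 24.6). The virtual corner opposite T is at (-69.7, 24.6). A1 meets RH tangentially, so ZH is at right angles to RH and A1 meets KC tangentially, so ZK is at right angles to KC, with radius 7.6, so the center Z sits 7.6 in from both sides at Z = (-62.1, 17.0). That places the tangent points at H = (-69.7, 17.0) on RH and K = (-62.1, 24.6) on KC. Then |TH| = |H − T| = 71.7.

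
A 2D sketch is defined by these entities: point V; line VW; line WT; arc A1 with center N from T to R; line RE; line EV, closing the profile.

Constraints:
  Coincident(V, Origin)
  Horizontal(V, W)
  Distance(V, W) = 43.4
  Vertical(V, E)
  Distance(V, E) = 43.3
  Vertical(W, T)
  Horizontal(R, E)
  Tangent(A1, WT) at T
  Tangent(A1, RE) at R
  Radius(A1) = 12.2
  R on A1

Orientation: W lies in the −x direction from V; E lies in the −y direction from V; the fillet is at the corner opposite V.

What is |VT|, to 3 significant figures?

53.4

V is at the origin; VW is horizontal with |VW| = 43.4 and W on the −x side, so W = (-43.4, 0.00). V and E share the same x with |VE| = 43.3 and E on the −y side, so E = (0.00, -43.3). The virtual corner opposite V is at (-43.4, -43.3). A1 meets WT tangentially, so NT is at right angles to WT and since A1 is tangent to RE there, NR ⟂ RE, with radius 12.2, so the center N sits 12.2 in from both sides at N = (-31.2, -31.1). That places the tangent points at T = (-43.4, -31.1) on WT and R = (-31.2, -43.3) on RE. Then |VT| = |T − V| = 53.4.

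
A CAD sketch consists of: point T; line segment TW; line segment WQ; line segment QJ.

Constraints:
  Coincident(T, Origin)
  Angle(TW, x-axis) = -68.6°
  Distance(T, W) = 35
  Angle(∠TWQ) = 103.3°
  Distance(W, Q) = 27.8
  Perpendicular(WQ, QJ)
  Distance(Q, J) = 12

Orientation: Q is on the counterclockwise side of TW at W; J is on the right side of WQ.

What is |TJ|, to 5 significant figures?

58.369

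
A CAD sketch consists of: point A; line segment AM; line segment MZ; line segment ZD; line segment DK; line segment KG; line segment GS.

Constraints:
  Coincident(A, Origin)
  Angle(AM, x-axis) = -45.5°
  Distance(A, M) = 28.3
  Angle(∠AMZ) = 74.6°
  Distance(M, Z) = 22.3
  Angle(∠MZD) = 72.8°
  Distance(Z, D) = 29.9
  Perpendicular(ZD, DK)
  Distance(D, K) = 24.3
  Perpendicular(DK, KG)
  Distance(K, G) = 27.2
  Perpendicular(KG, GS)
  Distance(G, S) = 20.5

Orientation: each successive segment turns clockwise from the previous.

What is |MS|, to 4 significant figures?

17.93

A is at the origin; AM runs at -45.5° with length 28.3, so M = (19.84, -20.18). ∠AMZ = 74.6° gives MZ at -150.9° from the x-axis; with |MZ| = 22.3, Z = (0.3506, -31.03). ∠MZD = 72.8° gives ZD at 101.9° from the x-axis; with |ZD| = 29.9, D = (-5.815, -1.773). ZD ⟂ DK, so DK runs at 11.90°; with |DK| = 24.3, K = (17.96, 3.238). DK is perpendicular to KG, so KG runs at -78.10°; with |KG| = 27.2, G = (23.57, -23.38). KG ⟂ GS, so GS runs at -168.1°; with |GS| = 20.5, S = (3.512, -27.60). Then |MS| = |S − M| = 17.93.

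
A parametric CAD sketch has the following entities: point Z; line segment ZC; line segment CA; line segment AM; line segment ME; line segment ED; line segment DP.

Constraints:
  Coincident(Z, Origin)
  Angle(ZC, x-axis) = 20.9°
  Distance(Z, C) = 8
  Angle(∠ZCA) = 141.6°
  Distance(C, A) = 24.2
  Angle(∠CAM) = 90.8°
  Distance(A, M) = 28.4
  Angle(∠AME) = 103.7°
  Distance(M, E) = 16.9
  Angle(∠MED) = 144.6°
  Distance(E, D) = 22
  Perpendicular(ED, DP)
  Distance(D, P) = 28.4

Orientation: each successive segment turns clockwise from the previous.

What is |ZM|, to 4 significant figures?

38.75

Z is at the origin; ZC runs at 20.9° with length 8.0, so C = (7.474, 2.854). ∠ZCA = 141.6° gives CA at -17.50° from the x-axis; with |CA| = 24.2, A = (30.55, -4.423). ∠CAM = 90.8° gives AM at -106.7° from the x-axis; with |AM| = 28.4, M = (22.39, -31.63). Then |ZM| = |M − Z| = 38.75.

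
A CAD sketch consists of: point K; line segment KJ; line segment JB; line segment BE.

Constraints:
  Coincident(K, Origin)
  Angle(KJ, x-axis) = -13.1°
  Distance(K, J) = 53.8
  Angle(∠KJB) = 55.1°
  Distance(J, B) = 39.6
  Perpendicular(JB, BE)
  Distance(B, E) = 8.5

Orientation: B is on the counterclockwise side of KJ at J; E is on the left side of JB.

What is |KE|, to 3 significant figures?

36.7

∠KJB = 55.1°, so JB runs at -13.1° + (180° − 55.1°) = 112° from the x-axis; with |JB| = 39.6, B = J + 39.6·(cos 112°, sin 112°) = (37.7, 24.6). JB ⟂ BE; with |BE| = 8.5 on the left of JB, E = B + 8.5·(-0.928, -0.371) = (29.8, 21.4). Then |KE| = |E − K| = 36.7.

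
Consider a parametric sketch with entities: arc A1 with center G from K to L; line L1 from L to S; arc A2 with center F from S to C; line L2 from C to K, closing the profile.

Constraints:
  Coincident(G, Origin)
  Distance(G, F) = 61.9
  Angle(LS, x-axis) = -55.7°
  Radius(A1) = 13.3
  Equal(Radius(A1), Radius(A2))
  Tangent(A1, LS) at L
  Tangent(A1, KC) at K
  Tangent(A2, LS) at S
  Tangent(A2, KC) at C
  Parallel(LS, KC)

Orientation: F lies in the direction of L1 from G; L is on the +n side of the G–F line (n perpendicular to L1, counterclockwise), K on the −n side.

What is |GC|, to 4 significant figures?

63.31

The slot axis is L1's direction at -55.7°, so u = (cos -55.7°, sin -55.7°) = (0.5635, -0.8261) and n = (−sin -55.7°, cos -55.7°) = (0.8261, 0.5635). G is at the origin and F lies 61.9 along u from G, so F = 61.9·u = (34.88, -51.14). Tangency of A1 to both parallel lines with radius 13.3 puts L and K at G ± 13.3·n: L = (10.99, 7.495), K = (-10.99, -7.495). Equal radii place S and C the same way about F: S = F + 13.3·n = (45.87, -43.64), C = F − 13.3·n = (23.90, -58.63). Then |GC| = |C − G| = 63.31.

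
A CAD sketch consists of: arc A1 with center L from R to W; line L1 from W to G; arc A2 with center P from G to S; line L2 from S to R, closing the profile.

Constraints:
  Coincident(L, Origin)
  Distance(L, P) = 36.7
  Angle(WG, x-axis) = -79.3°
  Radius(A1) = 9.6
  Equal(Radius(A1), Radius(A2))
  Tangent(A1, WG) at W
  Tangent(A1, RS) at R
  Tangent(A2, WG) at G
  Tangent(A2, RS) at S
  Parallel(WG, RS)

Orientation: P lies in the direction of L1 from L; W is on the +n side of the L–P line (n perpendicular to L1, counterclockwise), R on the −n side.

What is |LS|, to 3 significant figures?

37.9

Tangency of A1 to both parallel lines with radius 9.6 puts W and R at L ± 9.6·n: W = (9.43, 1.78), R = (-9.43, -1.78). Equal radii place G and S the same way about P: G = P + 9.6·n = (16.2, -34.3), S = P − 9.6·n = (-2.62, -37.8). Then |LS| = |S − L| = 37.9.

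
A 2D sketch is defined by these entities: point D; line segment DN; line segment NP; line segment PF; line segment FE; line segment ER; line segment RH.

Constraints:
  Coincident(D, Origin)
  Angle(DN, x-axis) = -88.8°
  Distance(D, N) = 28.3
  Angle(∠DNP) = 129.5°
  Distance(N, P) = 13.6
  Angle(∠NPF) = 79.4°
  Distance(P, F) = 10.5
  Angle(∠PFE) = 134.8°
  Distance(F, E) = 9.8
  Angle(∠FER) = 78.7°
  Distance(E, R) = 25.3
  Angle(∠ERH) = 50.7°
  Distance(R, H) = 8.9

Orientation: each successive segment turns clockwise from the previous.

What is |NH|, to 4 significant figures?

5.453

D is at the origin; DN runs at -88.8° with length 28.3, so N = (0.5927, -28.29). ∠DNP = 129.5° gives NP at -139.3° from the x-axis; with |NP| = 13.6, P = (-9.718, -37.16). ∠NPF = 79.4° gives PF at 120.1° from the x-axis; with |PF| = 10.5, F = (-14.98, -28.08). ∠PFE = 134.8° gives FE at 74.90° from the x-axis; with |FE| = 9.8, E = (-12.43, -18.62). ∠FER = 78.7° gives ER at -26.40° from the x-axis; with |ER| = 25.3, R = (10.23, -29.87). ∠ERH = 50.7° gives RH at -155.7° from the x-axis; with |RH| = 8.9, H = (2.119, -33.53). Then |NH| = |H − N| = 5.453.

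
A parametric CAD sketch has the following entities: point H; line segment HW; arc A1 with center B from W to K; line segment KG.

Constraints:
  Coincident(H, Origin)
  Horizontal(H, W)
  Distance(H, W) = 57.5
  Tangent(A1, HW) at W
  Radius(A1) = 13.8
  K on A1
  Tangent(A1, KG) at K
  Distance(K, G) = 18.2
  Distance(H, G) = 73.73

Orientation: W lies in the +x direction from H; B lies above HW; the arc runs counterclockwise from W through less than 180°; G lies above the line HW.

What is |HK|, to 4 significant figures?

72.88

Checks: |BK| = 13.80 ✓; ∠(BK, KG) = 90.00° ✓; |KG| = 18.20 ✓; |HG| = 73.73 ✓.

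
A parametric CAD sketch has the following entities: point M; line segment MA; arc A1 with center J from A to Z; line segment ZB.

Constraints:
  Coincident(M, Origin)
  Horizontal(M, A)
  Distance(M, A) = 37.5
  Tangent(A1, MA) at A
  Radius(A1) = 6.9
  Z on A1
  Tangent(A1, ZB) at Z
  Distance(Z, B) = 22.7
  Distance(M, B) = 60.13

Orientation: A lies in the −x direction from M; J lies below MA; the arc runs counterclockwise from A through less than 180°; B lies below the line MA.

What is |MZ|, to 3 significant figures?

43.3

M is at the origin; M and A share the same y with |MA| = 37.5 and A on the −x side, so A = (-37.5, 0.00). A1 meets MA tangentially, so JA is at right angles to MA, so J = A + (0, -6.9) = (-37.5, -6.90). Since JZ ⟂ ZB (tangency), |JB| = √(6.9² + 22.7²) = 23.7 regardless of where Z sits on A1. So B lies on both circle(M, 60.13) and circle(J, 23.7); the below-MA intersection is B = (-56.1, -21.6). Z is the foot of the tangent from B: Z = (-43.2, -2.97).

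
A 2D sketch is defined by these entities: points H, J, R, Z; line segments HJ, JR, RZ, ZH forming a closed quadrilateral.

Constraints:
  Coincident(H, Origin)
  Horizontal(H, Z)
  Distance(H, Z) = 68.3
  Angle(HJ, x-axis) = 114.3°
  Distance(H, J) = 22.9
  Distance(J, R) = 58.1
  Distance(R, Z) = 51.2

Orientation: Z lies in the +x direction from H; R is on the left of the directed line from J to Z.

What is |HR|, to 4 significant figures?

62.46

Checks: |JR| = 58.10 ✓; |RZ| = 51.20 ✓.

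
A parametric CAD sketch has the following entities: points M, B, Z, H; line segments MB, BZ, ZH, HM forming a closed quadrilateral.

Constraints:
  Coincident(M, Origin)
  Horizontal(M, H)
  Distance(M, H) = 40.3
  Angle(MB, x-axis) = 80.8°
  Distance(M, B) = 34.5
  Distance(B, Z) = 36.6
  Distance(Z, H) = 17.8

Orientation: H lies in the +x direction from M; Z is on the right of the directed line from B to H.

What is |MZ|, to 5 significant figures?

22.641

M is at the origin; M and H share the same y with |MH| = 40.3 and H in +x, so H = (40.3, 0). MB runs at 80.8° with |MB| = 34.5, so B = (5.5159, 34.056). Z is determined by |BZ| = 36.6 and |ZH| = 17.8 together: it lies at the intersection of circle(B, 36.6) and circle(H, 17.8). With |BH| = 48.680, the foot of the radical line on BH is 34.845 from B and the perpendicular offset is √(36.6² − 34.845²) = 11.199. Taking the right-of-BH solution: Z = (22.579, 1.6771).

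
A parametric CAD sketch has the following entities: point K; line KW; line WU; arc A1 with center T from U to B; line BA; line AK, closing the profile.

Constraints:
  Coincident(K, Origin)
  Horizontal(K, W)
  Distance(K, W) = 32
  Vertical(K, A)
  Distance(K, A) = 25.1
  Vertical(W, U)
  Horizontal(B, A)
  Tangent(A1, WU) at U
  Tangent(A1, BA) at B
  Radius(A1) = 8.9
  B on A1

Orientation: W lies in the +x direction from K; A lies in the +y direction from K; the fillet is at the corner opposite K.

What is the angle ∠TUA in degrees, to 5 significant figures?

15.543°

The virtual corner opposite K is at (32.000, 25.100). The tangent condition forces TU to be normal to WU and tangency of A1 to BA means the radius TB is perpendicular to BA, with radius 8.9, so the center T sits 8.9 in from both sides at T = (23.100, 16.200). That places the tangent points at U = (32.000, 16.200) on WU and B = (23.100, 25.100) on BA. Then cos ∠TUA = UT·UA / (|UT||UA|), giving 15.543°.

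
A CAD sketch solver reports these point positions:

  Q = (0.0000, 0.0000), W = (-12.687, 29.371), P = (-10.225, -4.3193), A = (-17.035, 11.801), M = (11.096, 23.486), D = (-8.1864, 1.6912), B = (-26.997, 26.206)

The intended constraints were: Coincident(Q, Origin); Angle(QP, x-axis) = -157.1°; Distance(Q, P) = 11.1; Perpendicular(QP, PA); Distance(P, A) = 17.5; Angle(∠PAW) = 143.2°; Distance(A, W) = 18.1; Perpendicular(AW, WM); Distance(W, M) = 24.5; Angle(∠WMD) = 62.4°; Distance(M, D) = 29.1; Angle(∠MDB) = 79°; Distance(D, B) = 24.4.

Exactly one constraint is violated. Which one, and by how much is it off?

Distance(D, B) = 24.4 — off by 6.50.

Q = (0.00, 0.00) ✓; QP at -157.1° ✓; |QP| = 11.10 ✓; ∠(QP, PA) = 90.00° ✓; |PA| = 17.50 ✓; ∠PAW = 143.2° ✓; |AW| = 18.10 ✓; ∠(AW, WM) = 90.00° ✓; |WM| = 24.50 ✓; ∠WMD = 62.40° ✓; |MD| = 29.10 ✓; ∠MDB = 79.00° ✓; |DB| = 30.90 ✗.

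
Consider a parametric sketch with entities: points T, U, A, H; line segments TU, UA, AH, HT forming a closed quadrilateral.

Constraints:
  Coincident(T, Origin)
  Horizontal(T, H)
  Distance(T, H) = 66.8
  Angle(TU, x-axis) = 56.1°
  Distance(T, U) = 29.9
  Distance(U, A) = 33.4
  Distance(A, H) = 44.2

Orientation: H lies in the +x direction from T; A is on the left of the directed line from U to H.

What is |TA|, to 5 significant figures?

61.115

Checks: TU at 56.10° ✓; |UA| = 33.40 ✓; |AH| = 44.20 ✓.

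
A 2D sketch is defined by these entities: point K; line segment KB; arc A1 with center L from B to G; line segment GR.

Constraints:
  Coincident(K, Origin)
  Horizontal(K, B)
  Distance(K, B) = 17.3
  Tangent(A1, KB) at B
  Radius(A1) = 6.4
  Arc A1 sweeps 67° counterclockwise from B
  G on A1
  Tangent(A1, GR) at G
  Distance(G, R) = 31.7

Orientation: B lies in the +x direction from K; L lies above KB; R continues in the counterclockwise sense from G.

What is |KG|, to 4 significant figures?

23.52

K is at the origin; K and B share the same y with |KB| = 17.3 and B on the +x side, so B = (17.30, 0.000). Tangency of A1 to KB means the radius LB is perpendicular to KB, so L = B + (0, 6.4) = (17.30, 6.400). On A1, B sits at bearing -90° from L; a 67° counterclockwise sweep puts G at bearing -23°, so G = L + 6.4·(cos -23°, sin -23°) = (23.19, 3.899). Then |KG| = |G − K| = 23.52.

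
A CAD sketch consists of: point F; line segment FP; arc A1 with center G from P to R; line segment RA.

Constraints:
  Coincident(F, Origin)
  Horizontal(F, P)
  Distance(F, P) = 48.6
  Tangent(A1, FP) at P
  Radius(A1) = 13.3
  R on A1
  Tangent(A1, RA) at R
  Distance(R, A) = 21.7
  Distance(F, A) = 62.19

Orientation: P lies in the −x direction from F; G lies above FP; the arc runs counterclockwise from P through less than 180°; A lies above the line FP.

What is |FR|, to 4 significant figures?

42.43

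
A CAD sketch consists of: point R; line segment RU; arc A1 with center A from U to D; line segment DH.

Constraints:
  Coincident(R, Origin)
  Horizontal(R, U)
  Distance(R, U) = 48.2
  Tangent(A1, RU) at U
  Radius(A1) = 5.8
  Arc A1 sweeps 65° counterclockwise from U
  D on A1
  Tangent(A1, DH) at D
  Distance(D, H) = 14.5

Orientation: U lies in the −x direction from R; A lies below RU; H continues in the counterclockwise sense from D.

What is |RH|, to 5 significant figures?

61.824

On A1, U sits at bearing 90° from A; a 65° counterclockwise sweep puts D at bearing 155°, so D = A + 5.8·(cos 155°, sin 155°) = (-53.457, -3.3488). The tangent condition forces AD to be normal to DH, so DH runs along (−sin 155°, cos 155°); with |DH| = 14.5, H = (-59.585, -16.490). Then |RH| = |H − R| = 61.824.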